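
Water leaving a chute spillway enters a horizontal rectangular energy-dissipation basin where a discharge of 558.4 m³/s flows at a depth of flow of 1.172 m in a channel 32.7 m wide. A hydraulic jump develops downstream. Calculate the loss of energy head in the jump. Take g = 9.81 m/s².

ΔE = 5.087 m

q = Q/b = 558.4/32.7 = 17.08 m²/s; V₁ = q/y₁ = 14.57 m/s. Fr₁ = V₁/√(g·y₁) = 4.297.
By Bélanger, y₂/y₁ = ½[√(1 + 8Fr₁²) − 1] = ½[√148.72 − 1] = 5.597.
y₂ = 5.597 × 1.172 = 6.560 m.
V₂ = q/y₂ = 17.08/6.560 = 2.603 m/s. E₁ = y₁ + V₁²/2g = 11.99 m; E₂ = y₂ + V₂²/2g = 6.906 m. ΔE = E₁ − E₂ = 5.087 m.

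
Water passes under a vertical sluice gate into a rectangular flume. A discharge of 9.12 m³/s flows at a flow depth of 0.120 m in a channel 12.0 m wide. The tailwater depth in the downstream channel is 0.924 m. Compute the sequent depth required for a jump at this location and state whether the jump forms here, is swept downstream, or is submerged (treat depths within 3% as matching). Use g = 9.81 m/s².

y₂ = 0.932 m; the jump forms here

q = Q/b = 9.12/12.0 = 0.760 m²/s; V₁ = q/y₁ = 6.33 m/s. Fr₁ = V₁/√(g·y₁) = 5.84.
Conjugate-depth relation: y₂/y₁ = ½[√(1 + 8Fr₁²) − 1] = ½[√273.6 − 1] = 7.77.
y₂ = 7.77 × 0.120 = 0.932 m.
Tailwater y_tw = 0.924 m: y_tw ≈ y₂, so the jump forms here.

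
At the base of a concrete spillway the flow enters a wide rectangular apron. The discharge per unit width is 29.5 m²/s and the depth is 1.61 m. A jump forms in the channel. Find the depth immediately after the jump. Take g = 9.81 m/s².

V₁ = q/y₁ = 29.5/1.61 = 18.3 m/s. Fr₁ = V₁/√(g·y₁) = 18.3/√(9.81×1.61) = 4.61.
By Bélanger, y₂/y₁ = ½[√(1 + 8Fr₁²) − 1] = ½[√171.1 − 1] = 6.04.
y₂ = 6.04 × 1.61 = 9.72 m.

y₂ = 9.72 m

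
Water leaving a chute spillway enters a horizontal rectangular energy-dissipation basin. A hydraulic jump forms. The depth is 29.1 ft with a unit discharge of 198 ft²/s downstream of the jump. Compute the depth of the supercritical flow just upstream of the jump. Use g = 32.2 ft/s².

y₁ = 2.64 ft

V₂ = q/y₂ = 198/29.1 = 6.80 ft/s; Fr₂ = V₂/√(g·y₂) = 0.222.
Applying the sequent-depth relation in reverse, y₁/y₂ = ½[√(1 + 8Fr₂²) − 1] = ½[√1.395 − 1] = 0.0906.
y₁ = 0.0906 × 29.1 = 2.64 ft.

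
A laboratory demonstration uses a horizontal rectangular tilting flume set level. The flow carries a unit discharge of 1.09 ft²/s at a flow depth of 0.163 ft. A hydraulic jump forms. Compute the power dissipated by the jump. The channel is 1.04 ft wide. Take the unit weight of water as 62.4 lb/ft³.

V₁ = q/y₁ = 1.09/0.163 = 6.69 ft/s. Fr₁ = V₁/√(g·y₁) = 6.69/√(32.2×0.163) = 2.92.
By Bélanger, y₂/y₁ = ½[√(1 + 8Fr₁²) − 1] = ½[√69.16 − 1] = 3.66.
y₂ = 3.66 × 0.163 = 0.596 ft.
Head loss: ΔE = (y₂ − y₁)³/(4y₁y₂) = (0.596 − 0.163)³/(4×0.163×0.596) = 0.0813/0.389 = 0.209 ft.
Q = q·b = 1.09 × 1.04 = 1.13 cfs. P = γ·Q·ΔE/550 = 62.4 × 1.13 × 0.209 / 550 = 0.0269 hp.

P = 0.0269 hp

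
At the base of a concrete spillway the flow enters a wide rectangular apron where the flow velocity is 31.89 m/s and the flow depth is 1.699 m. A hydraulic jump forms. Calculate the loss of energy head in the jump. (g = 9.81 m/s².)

Fr₁ = V₁/√(g·y₁) = 31.89/√(9.81×1.699) = 7.811.
From the momentum equation for a rectangular channel, y₂/y₁ = ½[√(1 + 8Fr₁²) − 1] = ½[√489.13 − 1] = 10.56.
y₂ = 10.56 × 1.699 = 17.94 m.
Head loss: ΔE = (y₂ − y₁)³/(4y₁y₂) = (17.94 − 1.699)³/(4×1.699×17.94) = 4283/121.9 = 35.13 m.

ΔE = 35.13 m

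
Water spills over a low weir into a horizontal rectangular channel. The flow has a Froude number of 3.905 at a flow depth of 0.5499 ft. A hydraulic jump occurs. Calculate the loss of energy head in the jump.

Fr₁ = 3.905 (given).
From the momentum equation for a rectangular channel, y₂/y₁ = ½[√(1 + 8Fr₁²) − 1] = ½[√122.99 − 1] = 5.045.
y₂ = 5.045 × 0.5499 = 2.774 ft.
V₁ = Fr₁·√(g·y₁) = 3.905×√(32.2×0.5499) = 16.43 ft/s; q = V₁·y₁ = 9.036 ft²/s. V₂ = q/y₂ = 9.036/2.774 = 3.257 ft/s. E₁ = y₁ + V₁²/2g = 4.743 ft; E₂ = y₂ + V₂²/2g = 2.939 ft. ΔE = E₁ − E₂ = 1.804 ft.

ΔE = 1.804 ft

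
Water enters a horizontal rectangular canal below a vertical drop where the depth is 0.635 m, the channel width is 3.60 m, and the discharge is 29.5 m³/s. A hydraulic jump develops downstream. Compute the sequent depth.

y₂ = 4.34 m

q = Q/b = 29.5/3.60 = 8.19 m²/s; V₁ = q/y₁ = 12.9 m/s. Fr₁ = V₁/√(g·y₁) = 5.17.
From the momentum equation for a rectangular channel, y₂/y₁ = ½[√(1 + 8Fr₁²) − 1] = ½[√214.9 − 1] = 6.83.
y₂ = 6.83 × 0.635 = 4.34 m.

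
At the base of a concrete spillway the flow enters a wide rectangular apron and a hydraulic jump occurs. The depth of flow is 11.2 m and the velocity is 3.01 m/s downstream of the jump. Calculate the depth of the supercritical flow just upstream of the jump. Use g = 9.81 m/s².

y₁ = 1.61 m

Fr₂ = V₂/√(g·y₂) = 3.01/√(9.81×11.2) = 0.287.
Since the conjugate-depth ratio holds either way, y₁/y₂ = ½[√(1 + 8Fr₂²) − 1] = ½[√1.660 − 1] = 0.144.
y₁ = 0.144 × 11.2 = 1.61 m.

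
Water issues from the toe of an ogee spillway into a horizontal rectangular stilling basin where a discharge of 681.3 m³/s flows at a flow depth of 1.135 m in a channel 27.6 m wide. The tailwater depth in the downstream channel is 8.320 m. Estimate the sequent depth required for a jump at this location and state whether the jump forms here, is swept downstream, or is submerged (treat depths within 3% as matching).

q = Q/b = 681.3/27.6 = 24.68 m²/s; V₁ = q/y₁ = 21.75 m/s. Fr₁ = V₁/√(g·y₁) = 6.518.
Conjugate-depth relation: y₂/y₁ = ½[√(1 + 8Fr₁²) − 1] = ½[√340.85 − 1] = 8.731.
y₂ = 8.731 × 1.135 = 9.910 m.
Tailwater y_tw = 8.320 m: y_tw < y₂, so the jump is swept downstream.

y₂ = 9.910 m; the jump is swept downstream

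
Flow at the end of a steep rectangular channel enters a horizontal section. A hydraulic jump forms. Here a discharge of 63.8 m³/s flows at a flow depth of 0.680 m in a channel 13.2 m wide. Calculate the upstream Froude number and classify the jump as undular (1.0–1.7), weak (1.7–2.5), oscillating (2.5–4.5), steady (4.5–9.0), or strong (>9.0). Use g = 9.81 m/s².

Fr₁ = 2.75; oscillating jump

q = Q/b = 63.8/13.2 = 4.83 m²/s; V₁ = q/y₁ = 7.11 m/s. Fr₁ = V₁/√(g·y₁) = 2.75.
Fr₁ = 2.75 lies in the oscillating range.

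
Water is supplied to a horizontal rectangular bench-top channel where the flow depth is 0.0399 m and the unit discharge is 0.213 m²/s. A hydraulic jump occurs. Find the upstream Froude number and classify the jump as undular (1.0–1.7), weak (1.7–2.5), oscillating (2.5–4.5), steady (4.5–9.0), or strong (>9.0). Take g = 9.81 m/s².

V₁ = q/y₁ = 0.213/0.0399 = 5.34 m/s. Fr₁ = V₁/√(g·y₁) = 5.34/√(9.81×0.0399) = 8.53.
Fr₁ = 8.53 lies in the steady range.

Fr₁ = 8.53; steady jump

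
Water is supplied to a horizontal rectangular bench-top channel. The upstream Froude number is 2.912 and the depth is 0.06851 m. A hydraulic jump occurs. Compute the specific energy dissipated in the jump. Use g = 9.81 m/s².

ΔE = 0.08721 m

Fr₁ = 2.912 (given).
Bélanger equation: y₂/y₁ = ½[√(1 + 8Fr₁²) − 1] = ½[√68.838 − 1] = 3.648.
y₂ = 3.648 × 0.06851 = 0.2500 m.
V₁ = Fr₁·√(g·y₁) = 2.912×√(9.81×0.06851) = 2.387 m/s; q = V₁·y₁ = 0.1636 m²/s. V₂ = q/y₂ = 0.1636/0.2500 = 0.6543 m/s. E₁ = y₁ + V₁²/2g = 0.3590 m; E₂ = y₂ + V₂²/2g = 0.2718 m. ΔE = E₁ − E₂ = 0.08721 m.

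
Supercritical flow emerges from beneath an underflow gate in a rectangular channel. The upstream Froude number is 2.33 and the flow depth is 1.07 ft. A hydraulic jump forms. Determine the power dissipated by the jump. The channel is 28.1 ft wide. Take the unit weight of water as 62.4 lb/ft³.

P = 27.1 hp

Fr₁ = 2.33 (given).
Sequent-depth ratio: y₂/y₁ = ½[√(1 + 8Fr₁²) − 1] = ½[√44.43 − 1] = 2.83.
y₂ = 2.83 × 1.07 = 3.03 ft.
Head loss: ΔE = (y₂ − y₁)³/(4y₁y₂) = (3.03 − 1.07)³/(4×1.07×3.03) = 7.54/13.0 = 0.581 ft.
V₁ = Fr₁·√(g·y₁) = 2.33×√(32.2×1.07) = 13.7 ft/s; q = V₁·y₁ = 14.6 ft²/s. Q = q·b = 14.6 × 28.1 = 411 cfs. P = γ·Q·ΔE/550 = 62.4 × 411 × 0.581 / 550 = 27.1 hp.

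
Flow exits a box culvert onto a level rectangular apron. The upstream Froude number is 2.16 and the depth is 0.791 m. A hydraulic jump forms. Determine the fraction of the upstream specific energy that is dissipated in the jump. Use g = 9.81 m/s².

ΔE/E₁ = 0.117 (11.7%)

Fr₁ = 2.16 (given).
Bélanger equation: y₂/y₁ = ½[√(1 + 8Fr₁²) − 1] = ½[√38.32 − 1] = 2.60.
y₂ = 2.60 × 0.791 = 2.05 m.
E₁ = y₁(1 + Fr₁²/2) = 0.791×(1 + 2.16²/2) = 2.64 m. ΔE = (y₂ − y₁)³/(4y₁y₂) = 0.309 m. ΔE/E₁ = 0.309/2.64 = 0.117.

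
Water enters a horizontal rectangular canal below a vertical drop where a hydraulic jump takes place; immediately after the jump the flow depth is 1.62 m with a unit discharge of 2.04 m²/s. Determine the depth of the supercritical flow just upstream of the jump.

y₁ = 0.276 m

V₂ = q/y₂ = 2.04/1.62 = 1.26 m/s; Fr₂ = V₂/√(g·y₂) = 0.316.
From the momentum equation (using Fr₂), y₁/y₂ = ½[√(1 + 8Fr₂²) − 1] = ½[√1.798 − 1] = 0.170.
y₁ = 0.170 × 1.62 = 0.276 m.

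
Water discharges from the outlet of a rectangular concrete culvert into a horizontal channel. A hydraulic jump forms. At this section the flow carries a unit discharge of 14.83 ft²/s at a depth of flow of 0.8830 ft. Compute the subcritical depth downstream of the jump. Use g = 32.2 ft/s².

y₂ = 3.516 ft

V₁ = q/y₁ = 14.83/0.8830 = 16.80 ft/s. Fr₁ = V₁/√(g·y₁) = 16.80/√(32.2×0.8830) = 3.150.
Sequent-depth ratio: y₂/y₁ = ½[√(1 + 8Fr₁²) − 1] = ½[√80.366 − 1] = 3.982.
y₂ = 3.982 × 0.8830 = 3.516 ft.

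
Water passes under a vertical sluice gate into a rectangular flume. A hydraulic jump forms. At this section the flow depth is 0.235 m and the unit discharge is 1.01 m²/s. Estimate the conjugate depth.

y₂ = 0.831 m

V₁ = q/y₁ = 1.01/0.235 = 4.30 m/s. Fr₁ = V₁/√(g·y₁) = 4.30/√(9.81×0.235) = 2.83.
By Bélanger, y₂/y₁ = ½[√(1 + 8Fr₁²) − 1] = ½[√65.10 − 1] = 3.53.
y₂ = 3.53 × 0.235 = 0.831 m.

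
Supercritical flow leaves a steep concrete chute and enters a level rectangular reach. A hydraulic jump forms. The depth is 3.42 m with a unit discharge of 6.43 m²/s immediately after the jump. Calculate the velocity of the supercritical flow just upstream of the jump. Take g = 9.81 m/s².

V₂ = q/y₂ = 6.43/3.42 = 1.88 m/s; Fr₂ = V₂/√(g·y₂) = 0.325.
Since the conjugate-depth ratio holds either way, y₁/y₂ = ½[√(1 + 8Fr₂²) − 1] = ½[√1.843 − 1] = 0.179.
y₁ = 0.179 × 3.42 = 0.611 m.
V₁ = q/y₁ = 6.43/0.611 = 10.5 m/s.

V₁ = 10.5 m/s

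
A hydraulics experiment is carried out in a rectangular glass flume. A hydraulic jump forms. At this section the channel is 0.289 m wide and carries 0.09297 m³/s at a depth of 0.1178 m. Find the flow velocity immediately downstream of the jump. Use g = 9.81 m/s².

V₂ = 0.8733 m/s

q = Q/b = 0.09297/0.289 = 0.3217 m²/s; V₁ = q/y₁ = 2.731 m/s. Fr₁ = V₁/√(g·y₁) = 2.540.
Sequent-depth ratio: y₂/y₁ = ½[√(1 + 8Fr₁²) − 1] = ½[√52.627 − 1] = 3.127.
y₂ = 3.127 × 0.1178 = 0.3684 m.
V₂ = q/y₂ = 0.3217/0.3684 = 0.8733 m/s.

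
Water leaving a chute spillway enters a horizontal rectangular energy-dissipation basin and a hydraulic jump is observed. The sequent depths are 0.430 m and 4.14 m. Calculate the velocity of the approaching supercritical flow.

V₁ = 14.7 m/s

For a rectangular channel the momentum equation gives q² = ½·g·y₁·y₂·(y₁ + y₂) = ½×9.81×0.430×4.14×4.57 = 39.9.
q = √39.9 = 6.32 m²/s.
V₁ = q/y₁ = 6.32/0.430 = 14.7 m/s.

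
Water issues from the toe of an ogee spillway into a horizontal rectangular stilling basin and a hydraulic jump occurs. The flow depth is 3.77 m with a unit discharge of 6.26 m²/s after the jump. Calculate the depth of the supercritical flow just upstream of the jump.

V₂ = q/y₂ = 6.26/3.77 = 1.66 m/s; Fr₂ = V₂/√(g·y₂) = 0.273.
Applying the sequent-depth relation in reverse, y₁/y₂ = ½[√(1 + 8Fr₂²) − 1] = ½[√1.596 − 1] = 0.132.
y₁ = 0.132 × 3.77 = 0.497 m.

y₁ = 0.497 m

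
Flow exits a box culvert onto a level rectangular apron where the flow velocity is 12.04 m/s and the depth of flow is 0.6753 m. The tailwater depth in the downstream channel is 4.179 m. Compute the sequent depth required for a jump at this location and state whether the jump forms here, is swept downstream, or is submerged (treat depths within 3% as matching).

y₂ = 4.142 m; the jump forms here

Fr₁ = V₁/√(g·y₁) = 12.04/√(9.81×0.6753) = 4.678.
Conjugate-depth relation: y₂/y₁ = ½[√(1 + 8Fr₁²) − 1] = ½[√176.06 − 1] = 6.134.
y₂ = 6.134 × 0.6753 = 4.142 m.
Tailwater y_tw = 4.179 m: y_tw ≈ y₂, so the jump forms here.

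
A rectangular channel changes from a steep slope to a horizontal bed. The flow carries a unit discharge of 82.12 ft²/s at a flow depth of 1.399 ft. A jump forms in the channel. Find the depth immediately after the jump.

V₁ = q/y₁ = 82.12/1.399 = 58.70 ft/s. Fr₁ = V₁/√(g·y₁) = 58.70/√(32.2×1.399) = 8.746.
Sequent-depth ratio: y₂/y₁ = ½[√(1 + 8Fr₁²) − 1] = ½[√612.90 − 1] = 11.88.
y₂ = 11.88 × 1.399 = 16.62 ft.

y₂ = 16.62 ft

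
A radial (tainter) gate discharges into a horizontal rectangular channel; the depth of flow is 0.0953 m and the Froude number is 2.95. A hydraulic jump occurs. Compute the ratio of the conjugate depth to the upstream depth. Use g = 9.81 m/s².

Fr₁ = 2.95 (given).
Sequent-depth ratio: y₂/y₁ = ½[√(1 + 8Fr₁²) − 1] = ½[√70.62 − 1] = 3.70.

y₂/y₁ = 3.70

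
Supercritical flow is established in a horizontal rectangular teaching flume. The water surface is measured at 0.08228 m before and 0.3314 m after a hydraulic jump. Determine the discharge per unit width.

q = 0.2352 m²/s

For a rectangular channel the momentum equation gives q² = ½·g·y₁·y₂·(y₁ + y₂) = ½×9.81×0.08228×0.3314×0.4137 = 0.05533.
q = √0.05533 = 0.2352 m²/s.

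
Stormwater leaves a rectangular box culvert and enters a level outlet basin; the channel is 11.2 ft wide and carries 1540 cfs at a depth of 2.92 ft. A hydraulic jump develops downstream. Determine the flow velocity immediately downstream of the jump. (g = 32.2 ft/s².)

V₂ = 7.37 ft/s

q = Q/b = 1540/11.2 = 138 ft²/s; V₁ = q/y₁ = 47.1 ft/s. Fr₁ = V₁/√(g·y₁) = 4.86.
From the momentum equation for a rectangular channel, y₂/y₁ = ½[√(1 + 8Fr₁²) − 1] = ½[√189.7 − 1] = 6.39.
y₂ = 6.39 × 2.92 = 18.6 ft.
V₂ = q/y₂ = 138/18.6 = 7.37 ft/s.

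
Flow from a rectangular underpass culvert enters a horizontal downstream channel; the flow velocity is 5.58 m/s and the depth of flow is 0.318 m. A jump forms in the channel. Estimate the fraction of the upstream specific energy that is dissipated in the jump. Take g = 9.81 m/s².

Fr₁ = V₁/√(g·y₁) = 5.58/√(9.81×0.318) = 3.16.
Conjugate-depth relation: y₂/y₁ = ½[√(1 + 8Fr₁²) − 1] = ½[√80.85 − 1] = 4.00.
y₂ = 4.00 × 0.318 = 1.27 m.
E₁ = y₁ + V₁²/2g = 1.90 m. ΔE = (y₂ − y₁)³/(4y₁y₂) = 0.535 m. ΔE/E₁ = 0.535/1.90 = 0.281.

ΔE/E₁ = 0.281 (28.1%)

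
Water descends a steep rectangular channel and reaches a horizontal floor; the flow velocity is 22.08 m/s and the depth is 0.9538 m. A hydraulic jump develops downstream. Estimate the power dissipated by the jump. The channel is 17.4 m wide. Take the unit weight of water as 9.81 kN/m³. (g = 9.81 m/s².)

Fr₁ = V₁/√(g·y₁) = 22.08/√(9.81×0.9538) = 7.218.
Bélanger equation: y₂/y₁ = ½[√(1 + 8Fr₁²) − 1] = ½[√417.83 − 1] = 9.720.
y₂ = 9.720 × 0.9538 = 9.271 m.
q = V₁·y₁ = 22.08 × 0.9538 = 21.06 m²/s. V₂ = q/y₂ = 21.06/9.271 = 2.271 m/s. E₁ = y₁ + V₁²/2g = 25.80 m; E₂ = y₂ + V₂²/2g = 9.534 m. ΔE = E₁ − E₂ = 16.27 m.
Q = q·b = 21.06 × 17.4 = 366.4 m³/s. P = γ·Q·ΔE = 9.81 × 366.4 × 16.27 = 58480 kW.

P = 58480 kW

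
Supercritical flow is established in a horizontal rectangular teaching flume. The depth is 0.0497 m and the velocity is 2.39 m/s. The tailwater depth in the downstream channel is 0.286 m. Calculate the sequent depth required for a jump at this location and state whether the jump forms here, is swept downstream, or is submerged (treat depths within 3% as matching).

Fr₁ = V₁/√(g·y₁) = 2.39/√(9.81×0.0497) = 3.42.
Conjugate-depth relation: y₂/y₁ = ½[√(1 + 8Fr₁²) − 1] = ½[√94.73 − 1] = 4.37.
y₂ = 4.37 × 0.0497 = 0.217 m.
Tailwater y_tw = 0.286 m: y_tw > y₂, so the jump is submerged.

y₂ = 0.217 m; the jump is submerged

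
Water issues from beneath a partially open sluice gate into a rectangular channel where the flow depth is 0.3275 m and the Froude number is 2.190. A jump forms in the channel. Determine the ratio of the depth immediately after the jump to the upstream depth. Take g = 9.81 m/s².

Fr₁ = 2.190 (given).
From the momentum equation for a rectangular channel, y₂/y₁ = ½[√(1 + 8Fr₁²) − 1] = ½[√39.369 − 1] = 2.637.

y₂/y₁ = 2.637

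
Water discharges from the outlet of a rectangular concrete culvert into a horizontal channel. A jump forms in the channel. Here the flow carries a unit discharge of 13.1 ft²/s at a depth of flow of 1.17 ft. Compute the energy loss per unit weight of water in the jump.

ΔE = 0.197 ft

V₁ = q/y₁ = 13.1/1.17 = 11.2 ft/s. Fr₁ = V₁/√(g·y₁) = 11.2/√(32.2×1.17) = 1.82.
Bélanger equation: y₂/y₁ = ½[√(1 + 8Fr₁²) − 1] = ½[√27.62 − 1] = 2.13.
y₂ = 2.13 × 1.17 = 2.49 ft.
Head loss: ΔE = (y₂ − y₁)³/(4y₁y₂) = (2.49 − 1.17)³/(4×1.17×2.49) = 2.30/11.7 = 0.197 ft.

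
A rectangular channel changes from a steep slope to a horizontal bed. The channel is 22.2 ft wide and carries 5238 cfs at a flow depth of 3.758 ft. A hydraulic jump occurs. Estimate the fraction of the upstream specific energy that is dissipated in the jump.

ΔE/E₁ = 0.545 (54.5%)

q = Q/b = 5238/22.2 = 235.9 ft²/s; V₁ = q/y₁ = 62.78 ft/s. Fr₁ = V₁/√(g·y₁) = 5.708.
Conjugate-depth relation: y₂/y₁ = ½[√(1 + 8Fr₁²) − 1] = ½[√261.61 − 1] = 7.587.
y₂ = 7.587 × 3.758 = 28.51 ft.
E₁ = y₁ + V₁²/2g = 64.97 ft. ΔE = (y₂ − y₁)³/(4y₁y₂) = 35.39 ft. ΔE/E₁ = 35.39/64.97 = 0.545.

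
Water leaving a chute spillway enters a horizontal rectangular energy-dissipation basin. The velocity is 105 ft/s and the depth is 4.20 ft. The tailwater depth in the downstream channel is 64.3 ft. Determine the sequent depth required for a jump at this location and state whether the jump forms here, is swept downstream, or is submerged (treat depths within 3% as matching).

Fr₁ = V₁/√(g·y₁) = 105/√(32.2×4.20) = 9.03.
Bélanger equation: y₂/y₁ = ½[√(1 + 8Fr₁²) − 1] = ½[√653.2 − 1] = 12.3.
y₂ = 12.3 × 4.20 = 51.6 ft.
Tailwater y_tw = 64.3 ft: y_tw > y₂, so the jump is submerged.

y₂ = 51.6 ft; the jump is submerged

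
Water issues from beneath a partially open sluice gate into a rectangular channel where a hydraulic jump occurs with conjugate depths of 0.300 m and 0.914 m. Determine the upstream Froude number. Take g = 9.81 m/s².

Fr₁ = 2.48

For a rectangular channel the momentum equation gives q² = ½·g·y₁·y₂·(y₁ + y₂) = ½×9.81×0.300×0.914×1.21 = 1.63.
q = √1.63 = 1.28 m²/s.
V₁ = q/y₁ = 4.26 m/s; Fr₁ = V₁/√(g·y₁) = 2.48.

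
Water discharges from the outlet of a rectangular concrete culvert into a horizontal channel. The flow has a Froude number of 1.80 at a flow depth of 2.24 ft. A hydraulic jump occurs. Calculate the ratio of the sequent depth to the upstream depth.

y₂/y₁ = 2.09

Fr₁ = 1.80 (given).
Bélanger equation: y₂/y₁ = ½[√(1 + 8Fr₁²) − 1] = ½[√26.92 − 1] = 2.09.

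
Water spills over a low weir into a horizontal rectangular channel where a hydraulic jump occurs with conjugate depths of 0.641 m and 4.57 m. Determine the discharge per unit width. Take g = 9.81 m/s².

q = 8.65 m²/s

For a rectangular channel the momentum equation gives q² = ½·g·y₁·y₂·(y₁ + y₂) = ½×9.81×0.641×4.57×5.21 = 74.9.
q = √74.9 = 8.65 m²/s.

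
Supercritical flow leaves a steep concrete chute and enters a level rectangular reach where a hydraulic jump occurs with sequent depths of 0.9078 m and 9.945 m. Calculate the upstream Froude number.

Fr₁ = 8.092

For a rectangular channel the momentum equation gives q² = ½·g·y₁·y₂·(y₁ + y₂) = ½×9.81×0.9078×9.945×10.85 = 480.6.
q = √480.6 = 21.92 m²/s.
V₁ = q/y₁ = 24.15 m/s; Fr₁ = V₁/√(g·y₁) = 8.092.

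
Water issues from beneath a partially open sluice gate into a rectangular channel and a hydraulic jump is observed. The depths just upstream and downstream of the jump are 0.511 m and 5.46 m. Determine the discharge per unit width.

q = 9.04 m²/s

For a rectangular channel the momentum equation gives q² = ½·g·y₁·y₂·(y₁ + y₂) = ½×9.81×0.511×5.46×5.97 = 81.7.
q = √81.7 = 9.04 m²/s.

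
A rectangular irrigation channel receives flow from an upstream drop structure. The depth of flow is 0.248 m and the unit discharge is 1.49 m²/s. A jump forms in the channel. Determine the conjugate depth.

V₁ = q/y₁ = 1.49/0.248 = 6.01 m/s. Fr₁ = V₁/√(g·y₁) = 6.01/√(9.81×0.248) = 3.85.
Conjugate-depth relation: y₂/y₁ = ½[√(1 + 8Fr₁²) − 1] = ½[√119.7 − 1] = 4.97.
y₂ = 4.97 × 0.248 = 1.23 m.

y₂ = 1.23 m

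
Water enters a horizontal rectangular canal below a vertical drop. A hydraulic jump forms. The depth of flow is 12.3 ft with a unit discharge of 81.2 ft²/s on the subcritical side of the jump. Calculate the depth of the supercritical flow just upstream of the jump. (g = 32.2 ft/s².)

V₂ = q/y₂ = 81.2/12.3 = 6.60 ft/s; Fr₂ = V₂/√(g·y₂) = 0.332.
The Bélanger relation is symmetric: y₁/y₂ = ½[√(1 + 8Fr₂²) − 1] = ½[√1.880 − 1] = 0.186.
y₁ = 0.186 × 12.3 = 2.28 ft.

y₁ = 2.28 ft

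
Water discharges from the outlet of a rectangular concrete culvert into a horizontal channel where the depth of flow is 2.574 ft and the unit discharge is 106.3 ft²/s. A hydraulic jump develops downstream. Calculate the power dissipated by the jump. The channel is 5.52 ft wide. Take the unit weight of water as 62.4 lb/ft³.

V₁ = q/y₁ = 106.3/2.574 = 41.30 ft/s. Fr₁ = V₁/√(g·y₁) = 41.30/√(32.2×2.574) = 4.536.
Bélanger equation: y₂/y₁ = ½[√(1 + 8Fr₁²) − 1] = ½[√165.62 − 1] = 5.935.
y₂ = 5.935 × 2.574 = 15.28 ft.
Head loss: ΔE = (y₂ − y₁)³/(4y₁y₂) = (15.28 − 2.574)³/(4×2.574×15.28) = 2049/157.3 = 13.03 ft.
Q = q·b = 106.3 × 5.52 = 586.8 cfs. P = γ·Q·ΔE/550 = 62.4 × 586.8 × 13.03 / 550 = 867.4 hp.

P = 867.4 hp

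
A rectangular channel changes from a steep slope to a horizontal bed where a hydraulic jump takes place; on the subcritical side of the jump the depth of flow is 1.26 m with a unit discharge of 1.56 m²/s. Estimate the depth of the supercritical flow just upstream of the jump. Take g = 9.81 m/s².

V₂ = q/y₂ = 1.56/1.26 = 1.24 m/s; Fr₂ = V₂/√(g·y₂) = 0.352.
Applying the sequent-depth relation in reverse, y₁/y₂ = ½[√(1 + 8Fr₂²) − 1] = ½[√1.992 − 1] = 0.206.
y₁ = 0.206 × 1.26 = 0.259 m.

y₁ = 0.259 m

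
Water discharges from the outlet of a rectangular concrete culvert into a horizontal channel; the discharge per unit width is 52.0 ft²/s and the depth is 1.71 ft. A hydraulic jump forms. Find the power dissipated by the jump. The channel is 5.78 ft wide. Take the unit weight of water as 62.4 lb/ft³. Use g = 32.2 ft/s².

V₁ = q/y₁ = 52.0/1.71 = 30.4 ft/s. Fr₁ = V₁/√(g·y₁) = 30.4/√(32.2×1.71) = 4.10.
From the momentum equation for a rectangular channel, y₂/y₁ = ½[√(1 + 8Fr₁²) − 1] = ½[√135.4 − 1] = 5.32.
y₂ = 5.32 × 1.71 = 9.09 ft.
V₂ = q/y₂ = 52.0/9.09 = 5.72 ft/s. E₁ = y₁ + V₁²/2g = 16.1 ft; E₂ = y₂ + V₂²/2g = 9.60 ft. ΔE = E₁ − E₂ = 6.47 ft.
Q = q·b = 52.0 × 5.78 = 301 cfs. P = γ·Q·ΔE/550 = 62.4 × 301 × 6.47 / 550 = 221 hp.

P = 221 hp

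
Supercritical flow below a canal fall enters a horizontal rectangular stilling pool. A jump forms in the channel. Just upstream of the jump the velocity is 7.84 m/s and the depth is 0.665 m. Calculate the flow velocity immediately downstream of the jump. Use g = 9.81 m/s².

V₂ = 2.03 m/s

Fr₁ = V₁/√(g·y₁) = 7.84/√(9.81×0.665) = 3.07.
From the momentum equation for a rectangular channel, y₂/y₁ = ½[√(1 + 8Fr₁²) − 1] = ½[√76.38 − 1] = 3.87.
y₂ = 3.87 × 0.665 = 2.57 m.
q = V₁·y₁ = 7.84 × 0.665 = 5.21 m²/s.
V₂ = q/y₂ = 5.21/2.57 = 2.03 m/s.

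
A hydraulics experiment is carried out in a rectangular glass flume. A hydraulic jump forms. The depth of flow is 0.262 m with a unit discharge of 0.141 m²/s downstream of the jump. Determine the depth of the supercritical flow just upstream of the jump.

y₁ = 0.0496 m

V₂ = q/y₂ = 0.141/0.262 = 0.538 m/s; Fr₂ = V₂/√(g·y₂) = 0.336.
Since the conjugate-depth ratio holds either way, y₁/y₂ = ½[√(1 + 8Fr₂²) − 1] = ½[√1.901 − 1] = 0.189.
y₁ = 0.189 × 0.262 = 0.0496 m.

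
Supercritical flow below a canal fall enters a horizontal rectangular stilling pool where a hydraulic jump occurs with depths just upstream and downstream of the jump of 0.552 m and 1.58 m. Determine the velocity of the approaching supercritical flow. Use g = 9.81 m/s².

V₁ = 5.47 m/s

For a rectangular channel the momentum equation gives q² = ½·g·y₁·y₂·(y₁ + y₂) = ½×9.81×0.552×1.58×2.13 = 9.12.
q = √9.12 = 3.02 m²/s.
V₁ = q/y₁ = 3.02/0.552 = 5.47 m/s.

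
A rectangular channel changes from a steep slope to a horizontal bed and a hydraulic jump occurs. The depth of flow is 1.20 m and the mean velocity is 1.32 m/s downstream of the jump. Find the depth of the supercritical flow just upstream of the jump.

y₁ = 0.287 m

Fr₂ = V₂/√(g·y₂) = 1.32/√(9.81×1.20) = 0.385.
The Bélanger relation is symmetric: y₁/y₂ = ½[√(1 + 8Fr₂²) − 1] = ½[√2.184 − 1] = 0.239.
y₁ = 0.239 × 1.20 = 0.287 m.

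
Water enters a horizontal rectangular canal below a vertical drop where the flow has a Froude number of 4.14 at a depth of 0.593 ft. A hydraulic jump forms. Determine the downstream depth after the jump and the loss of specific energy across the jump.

Fr₁ = 4.14 (given).
Conjugate-depth relation: y₂/y₁ = ½[√(1 + 8Fr₁²) − 1] = ½[√138.1 − 1] = 5.38.
y₂ = 5.38 × 0.593 = 3.19 ft.
Head loss: ΔE = (y₂ − y₁)³/(4y₁y₂) = (3.19 − 0.593)³/(4×0.593×3.19) = 17.5/7.56 = 2.31 ft.

y₂ = 3.19 ft; ΔE = 2.31 ft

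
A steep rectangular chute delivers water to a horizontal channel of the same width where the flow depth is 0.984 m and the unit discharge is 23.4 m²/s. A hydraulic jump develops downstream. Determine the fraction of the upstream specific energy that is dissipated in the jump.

ΔE/E₁ = 0.650 (65.0%)

V₁ = q/y₁ = 23.4/0.984 = 23.8 m/s. Fr₁ = V₁/√(g·y₁) = 23.8/√(9.81×0.984) = 7.65.
By Bélanger, y₂/y₁ = ½[√(1 + 8Fr₁²) − 1] = ½[√469.7 − 1] = 10.3.
y₂ = 10.3 × 0.984 = 10.2 m.
E₁ = y₁ + V₁²/2g = 29.8 m. ΔE = (y₂ − y₁)³/(4y₁y₂) = 19.4 m. ΔE/E₁ = 19.4/29.8 = 0.650.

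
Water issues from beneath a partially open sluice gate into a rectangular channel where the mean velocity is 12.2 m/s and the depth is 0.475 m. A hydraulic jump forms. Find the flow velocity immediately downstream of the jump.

Fr₁ = V₁/√(g·y₁) = 12.2/√(9.81×0.475) = 5.65.
From the momentum equation for a rectangular channel, y₂/y₁ = ½[√(1 + 8Fr₁²) − 1] = ½[√256.5 − 1] = 7.51.
y₂ = 7.51 × 0.475 = 3.57 m.
q = V₁·y₁ = 12.2 × 0.475 = 5.79 m²/s.
V₂ = q/y₂ = 5.79/3.57 = 1.62 m/s.

V₂ = 1.62 m/s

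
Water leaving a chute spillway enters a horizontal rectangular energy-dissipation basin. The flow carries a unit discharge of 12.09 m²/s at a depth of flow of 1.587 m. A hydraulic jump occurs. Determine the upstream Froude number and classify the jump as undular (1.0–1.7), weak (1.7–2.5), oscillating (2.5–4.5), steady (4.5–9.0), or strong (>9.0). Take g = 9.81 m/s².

Fr₁ = 1.931; weak jump

V₁ = q/y₁ = 12.09/1.587 = 7.618 m/s. Fr₁ = V₁/√(g·y₁) = 7.618/√(9.81×1.587) = 1.931.
Fr₁ = 1.931 lies in the weak range.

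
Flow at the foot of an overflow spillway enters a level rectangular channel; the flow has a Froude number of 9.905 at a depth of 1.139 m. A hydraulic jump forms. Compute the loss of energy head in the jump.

Fr₁ = 9.905 (given).
From the momentum equation for a rectangular channel, y₂/y₁ = ½[√(1 + 8Fr₁²) − 1] = ½[√785.87 − 1] = 13.52.
y₂ = 13.52 × 1.139 = 15.40 m.
Head loss: ΔE = (y₂ − y₁)³/(4y₁y₂) = (15.40 − 1.139)³/(4×1.139×15.40) = 2898/70.14 = 41.31 m.

ΔE = 41.31 m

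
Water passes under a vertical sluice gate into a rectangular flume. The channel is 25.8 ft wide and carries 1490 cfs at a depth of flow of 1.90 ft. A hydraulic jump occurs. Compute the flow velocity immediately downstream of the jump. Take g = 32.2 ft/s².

V₂ = 6.06 ft/s

q = Q/b = 1490/25.8 = 57.8 ft²/s; V₁ = q/y₁ = 30.4 ft/s. Fr₁ = V₁/√(g·y₁) = 3.89.
By Bélanger, y₂/y₁ = ½[√(1 + 8Fr₁²) − 1] = ½[√121.8 − 1] = 5.02.
y₂ = 5.02 × 1.90 = 9.53 ft.
V₂ = q/y₂ = 57.8/9.53 = 6.06 ft/s.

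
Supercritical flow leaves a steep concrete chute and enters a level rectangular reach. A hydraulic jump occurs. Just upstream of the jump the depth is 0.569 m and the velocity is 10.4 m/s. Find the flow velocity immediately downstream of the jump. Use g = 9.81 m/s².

Fr₁ = V₁/√(g·y₁) = 10.4/√(9.81×0.569) = 4.40.
By Bélanger, y₂/y₁ = ½[√(1 + 8Fr₁²) − 1] = ½[√156.0 − 1] = 5.75.
y₂ = 5.75 × 0.569 = 3.27 m.
q = V₁·y₁ = 10.4 × 0.569 = 5.92 m²/s.
V₂ = q/y₂ = 5.92/3.27 = 1.81 m/s.

V₂ = 1.81 m/s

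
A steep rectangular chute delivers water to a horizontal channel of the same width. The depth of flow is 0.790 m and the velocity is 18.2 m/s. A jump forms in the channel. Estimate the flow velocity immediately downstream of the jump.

Fr₁ = V₁/√(g·y₁) = 18.2/√(9.81×0.790) = 6.54.
Bélanger equation: y₂/y₁ = ½[√(1 + 8Fr₁²) − 1] = ½[√342.9 − 1] = 8.76.
y₂ = 8.76 × 0.790 = 6.92 m.
q = V₁·y₁ = 18.2 × 0.790 = 14.4 m²/s.
V₂ = q/y₂ = 14.4/6.92 = 2.08 m/s.

V₂ = 2.08 m/s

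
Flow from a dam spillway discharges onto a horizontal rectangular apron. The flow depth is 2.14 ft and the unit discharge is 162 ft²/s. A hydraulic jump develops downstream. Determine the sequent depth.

y₂ = 26.5 ft

V₁ = q/y₁ = 162/2.14 = 75.7 ft/s. Fr₁ = V₁/√(g·y₁) = 75.7/√(32.2×2.14) = 9.12.
From the momentum equation for a rectangular channel, y₂/y₁ = ½[√(1 + 8Fr₁²) − 1] = ½[√666.3 − 1] = 12.4.
y₂ = 12.4 × 2.14 = 26.5 ft.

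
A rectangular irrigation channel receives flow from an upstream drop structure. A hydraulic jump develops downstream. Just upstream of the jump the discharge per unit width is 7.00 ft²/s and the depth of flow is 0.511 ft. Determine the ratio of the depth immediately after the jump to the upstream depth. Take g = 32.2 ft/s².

y₂/y₁ = 4.30

V₁ = q/y₁ = 7.00/0.511 = 13.7 ft/s. Fr₁ = V₁/√(g·y₁) = 13.7/√(32.2×0.511) = 3.38.
From the momentum equation for a rectangular channel, y₂/y₁ = ½[√(1 + 8Fr₁²) − 1] = ½[√92.24 − 1] = 4.30.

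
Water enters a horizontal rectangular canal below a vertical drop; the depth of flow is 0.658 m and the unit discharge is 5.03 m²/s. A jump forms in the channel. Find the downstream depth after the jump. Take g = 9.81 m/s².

y₂ = 2.49 m

V₁ = q/y₁ = 5.03/0.658 = 7.64 m/s. Fr₁ = V₁/√(g·y₁) = 7.64/√(9.81×0.658) = 3.01.
Sequent-depth ratio: y₂/y₁ = ½[√(1 + 8Fr₁²) − 1] = ½[√73.42 − 1] = 3.78.
y₂ = 3.78 × 0.658 = 2.49 m.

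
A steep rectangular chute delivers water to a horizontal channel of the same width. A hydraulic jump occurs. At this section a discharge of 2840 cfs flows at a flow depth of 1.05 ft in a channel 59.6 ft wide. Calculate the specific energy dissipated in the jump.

ΔE = 21.7 ft

q = Q/b = 2840/59.6 = 47.7 ft²/s; V₁ = q/y₁ = 45.4 ft/s. Fr₁ = V₁/√(g·y₁) = 7.80.
Conjugate-depth relation: y₂/y₁ = ½[√(1 + 8Fr₁²) − 1] = ½[√488.3 − 1] = 10.5.
y₂ = 10.5 × 1.05 = 11.1 ft.
V₂ = q/y₂ = 47.7/11.1 = 4.30 ft/s. E₁ = y₁ + V₁²/2g = 33.0 ft; E₂ = y₂ + V₂²/2g = 11.4 ft. ΔE = E₁ − E₂ = 21.7 ft.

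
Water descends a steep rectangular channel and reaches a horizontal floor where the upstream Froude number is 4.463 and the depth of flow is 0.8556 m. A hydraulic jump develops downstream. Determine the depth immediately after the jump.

Fr₁ = 4.463 (given).
By Bélanger, y₂/y₁ = ½[√(1 + 8Fr₁²) − 1] = ½[√160.35 − 1] = 5.831.
y₂ = 5.831 × 0.8556 = 4.989 m.

y₂ = 4.989 m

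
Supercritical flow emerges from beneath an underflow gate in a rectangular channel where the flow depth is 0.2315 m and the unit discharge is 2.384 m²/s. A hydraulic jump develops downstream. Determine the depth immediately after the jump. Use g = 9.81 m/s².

y₂ = 2.124 m

V₁ = q/y₁ = 2.384/0.2315 = 10.30 m/s. Fr₁ = V₁/√(g·y₁) = 10.30/√(9.81×0.2315) = 6.834.
Bélanger equation: y₂/y₁ = ½[√(1 + 8Fr₁²) − 1] = ½[√374.58 − 1] = 9.177.
y₂ = 9.177 × 0.2315 = 2.124 m.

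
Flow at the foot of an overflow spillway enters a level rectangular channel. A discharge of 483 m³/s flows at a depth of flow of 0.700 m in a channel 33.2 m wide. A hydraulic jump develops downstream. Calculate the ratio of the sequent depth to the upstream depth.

q = Q/b = 483/33.2 = 14.5 m²/s; V₁ = q/y₁ = 20.8 m/s. Fr₁ = V₁/√(g·y₁) = 7.93.
By Bélanger, y₂/y₁ = ½[√(1 + 8Fr₁²) − 1] = ½[√504.2 − 1] = 10.7.

y₂/y₁ = 10.7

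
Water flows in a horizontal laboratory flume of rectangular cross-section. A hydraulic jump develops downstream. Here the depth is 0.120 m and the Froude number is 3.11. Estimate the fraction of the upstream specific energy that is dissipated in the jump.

ΔE/E₁ = 0.273 (27.3%)

Fr₁ = 3.11 (given).
From the momentum equation for a rectangular channel, y₂/y₁ = ½[√(1 + 8Fr₁²) − 1] = ½[√78.38 − 1] = 3.93.
y₂ = 3.93 × 0.120 = 0.471 m.
E₁ = y₁(1 + Fr₁²/2) = 0.120×(1 + 3.11²/2) = 0.700 m. ΔE = (y₂ − y₁)³/(4y₁y₂) = 0.192 m. ΔE/E₁ = 0.192/0.700 = 0.273.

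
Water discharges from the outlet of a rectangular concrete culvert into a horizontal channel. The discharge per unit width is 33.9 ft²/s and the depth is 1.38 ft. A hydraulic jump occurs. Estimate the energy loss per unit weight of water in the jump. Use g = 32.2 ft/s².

ΔE = 3.80 ft

V₁ = q/y₁ = 33.9/1.38 = 24.6 ft/s. Fr₁ = V₁/√(g·y₁) = 24.6/√(32.2×1.38) = 3.69.
Conjugate-depth relation: y₂/y₁ = ½[√(1 + 8Fr₁²) − 1] = ½[√109.6 − 1] = 4.74.
y₂ = 4.74 × 1.38 = 6.53 ft.
Head loss: ΔE = (y₂ − y₁)³/(4y₁y₂) = (6.53 − 1.38)³/(4×1.38×6.53) = 137/36.1 = 3.80 ft.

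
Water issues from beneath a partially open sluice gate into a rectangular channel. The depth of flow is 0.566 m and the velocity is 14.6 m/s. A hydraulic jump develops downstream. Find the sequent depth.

Fr₁ = V₁/√(g·y₁) = 14.6/√(9.81×0.566) = 6.20.
From the momentum equation for a rectangular channel, y₂/y₁ = ½[√(1 + 8Fr₁²) − 1] = ½[√308.1 − 1] = 8.28.
y₂ = 8.28 × 0.566 = 4.68 m.

y₂ = 4.68 m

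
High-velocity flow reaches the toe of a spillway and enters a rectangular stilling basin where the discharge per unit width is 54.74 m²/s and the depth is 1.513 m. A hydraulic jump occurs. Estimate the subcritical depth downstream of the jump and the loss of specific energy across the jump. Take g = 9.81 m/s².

V₁ = q/y₁ = 54.74/1.513 = 36.18 m/s. Fr₁ = V₁/√(g·y₁) = 36.18/√(9.81×1.513) = 9.391.
By Bélanger, y₂/y₁ = ½[√(1 + 8Fr₁²) − 1] = ½[√706.53 − 1] = 12.79.
y₂ = 12.79 × 1.513 = 19.35 m.
V₂ = q/y₂ = 54.74/19.35 = 2.829 m/s. E₁ = y₁ + V₁²/2g = 68.23 m; E₂ = y₂ + V₂²/2g = 19.76 m. ΔE = E₁ − E₂ = 48.47 m.

y₂ = 19.35 m; ΔE = 48.47 m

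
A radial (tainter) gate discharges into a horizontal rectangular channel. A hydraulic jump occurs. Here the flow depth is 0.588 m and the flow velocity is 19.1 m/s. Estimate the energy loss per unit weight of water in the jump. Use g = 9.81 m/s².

ΔE = 12.7 m

Fr₁ = V₁/√(g·y₁) = 19.1/√(9.81×0.588) = 7.95.
By Bélanger, y₂/y₁ = ½[√(1 + 8Fr₁²) − 1] = ½[√507.0 − 1] = 10.8.
y₂ = 10.8 × 0.588 = 6.33 m.
Head loss: ΔE = (y₂ − y₁)³/(4y₁y₂) = (6.33 − 0.588)³/(4×0.588×6.33) = 189/14.9 = 12.7 m.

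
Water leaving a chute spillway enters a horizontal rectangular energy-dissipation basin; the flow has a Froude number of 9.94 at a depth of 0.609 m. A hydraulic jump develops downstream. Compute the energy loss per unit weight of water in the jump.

ΔE = 22.3 m

Fr₁ = 9.94 (given).
From the momentum equation for a rectangular channel, y₂/y₁ = ½[√(1 + 8Fr₁²) − 1] = ½[√791.4 − 1] = 13.6.
y₂ = 13.6 × 0.609 = 8.26 m.
V₁ = Fr₁·√(g·y₁) = 9.94×√(9.81×0.609) = 24.3 m/s; q = V₁·y₁ = 14.8 m²/s. V₂ = q/y₂ = 14.8/8.26 = 1.79 m/s. E₁ = y₁ + V₁²/2g = 30.7 m; E₂ = y₂ + V₂²/2g = 8.43 m. ΔE = E₁ − E₂ = 22.3 m.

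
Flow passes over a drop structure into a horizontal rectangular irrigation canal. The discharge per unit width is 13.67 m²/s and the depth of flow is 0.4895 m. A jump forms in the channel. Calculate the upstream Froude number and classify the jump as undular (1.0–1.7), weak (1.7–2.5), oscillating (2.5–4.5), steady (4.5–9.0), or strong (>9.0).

Fr₁ = 12.74; strong jump

V₁ = q/y₁ = 13.67/0.4895 = 27.93 m/s. Fr₁ = V₁/√(g·y₁) = 27.93/√(9.81×0.4895) = 12.74.
Fr₁ = 12.74 lies in the strong range.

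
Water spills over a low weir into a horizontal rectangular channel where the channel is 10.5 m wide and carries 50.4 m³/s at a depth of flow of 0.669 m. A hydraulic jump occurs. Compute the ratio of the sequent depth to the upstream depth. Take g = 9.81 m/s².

q = Q/b = 50.4/10.5 = 4.80 m²/s; V₁ = q/y₁ = 7.17 m/s. Fr₁ = V₁/√(g·y₁) = 2.80.
From the momentum equation for a rectangular channel, y₂/y₁ = ½[√(1 + 8Fr₁²) − 1] = ½[√63.75 − 1] = 3.49.

y₂/y₁ = 3.49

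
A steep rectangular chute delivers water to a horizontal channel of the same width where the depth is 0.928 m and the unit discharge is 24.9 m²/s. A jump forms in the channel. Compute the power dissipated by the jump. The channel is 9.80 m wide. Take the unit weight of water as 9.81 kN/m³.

P = 62612 kW

V₁ = q/y₁ = 24.9/0.928 = 26.8 m/s. Fr₁ = V₁/√(g·y₁) = 26.8/√(9.81×0.928) = 8.89.
From the momentum equation for a rectangular channel, y₂/y₁ = ½[√(1 + 8Fr₁²) − 1] = ½[√633.7 − 1] = 12.1.
y₂ = 12.1 × 0.928 = 11.2 m.
V₂ = q/y₂ = 24.9/11.2 = 2.22 m/s. E₁ = y₁ + V₁²/2g = 37.6 m; E₂ = y₂ + V₂²/2g = 11.5 m. ΔE = E₁ − E₂ = 26.2 m.
Q = q·b = 24.9 × 9.80 = 244 m³/s. P = γ·Q·ΔE = 9.81 × 244 × 26.2 = 62612 kW.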